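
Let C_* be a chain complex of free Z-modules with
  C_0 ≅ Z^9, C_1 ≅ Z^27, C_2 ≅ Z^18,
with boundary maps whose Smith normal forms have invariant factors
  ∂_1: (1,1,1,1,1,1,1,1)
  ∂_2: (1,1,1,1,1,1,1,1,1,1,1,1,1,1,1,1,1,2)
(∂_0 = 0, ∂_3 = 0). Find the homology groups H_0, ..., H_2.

H_0: b_0 = 9 − 0 − 8 = 1; torsion from ∂_1 factors > 1: none. So H_0 ≅ Z.
H_1: b_1 = 27 − 8 − 18 = 1; torsion from ∂_2 factors > 1: [2]. So H_1 ≅ Z ⊕ Z/2.
H_2: b_2 = 18 − 18 − 0 = 0; torsion from ∂_3 factors > 1: none. So H_2 ≅ 0.

H_0 ≅ Z,  H_1 ≅ Z ⊕ Z/2,  H_2 = 0.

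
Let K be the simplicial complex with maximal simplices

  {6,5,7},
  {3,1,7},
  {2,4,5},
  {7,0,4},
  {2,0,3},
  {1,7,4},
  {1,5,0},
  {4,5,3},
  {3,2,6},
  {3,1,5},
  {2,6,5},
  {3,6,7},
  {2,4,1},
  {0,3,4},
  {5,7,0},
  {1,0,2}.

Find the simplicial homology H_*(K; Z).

H_0 ≅ Z,  H_1 ≅ Z^2,  H_2 ≅ Z.

We work with the vertex ordering 0 < 1 < 2 < 3 < 4 < 5 < 6 < 7. The simplices of K, each written with vertices in increasing order, are:

  0-simplices (8): [0], [1], [2], [3], [4], [5], [6], [7]
  1-simplices (24): (24 of them)
  2-simplices (16): [0,1,2], [0,1,5], [0,2,3], [0,3,4], [0,4,7], [0,5,7], [1,2,4], [1,3,5], [1,3,7], [1,4,7], [2,3,6], [2,4,5], [2,5,6], [3,4,5], [3,6,7], [5,6,7]

so the chain groups are C_0 ≅ Z^8, C_1 ≅ Z^24, C_2 ≅ Z^16.

The boundary map ∂_1: C_1 → C_0 sends each edge [p,q] (with p < q) to q − p. For instance
  ∂[3,4] = [4] − [3].
The 8×24 boundary matrix has rank 7 and Smith normal form diag(1,1,1,1,1,1,1).

The boundary map ∂_2: C_2 → C_1 maps a triangle to the signed sum of its edges. For instance
  ∂[0,1,5] = [1,5] − [0,5] + [0,1],
  ∂[1,4,7] = [4,7] − [1,7] + [1,4].
This gives a 24×16 integer matrix of rank 15; reducing to Smith normal form yields diagonal entries (1,1,1,1,1,1,1,1,1,1,1,1,1,1,1).

Reading off H_k = ker ∂_k / im ∂_{k+1}:

  H_0: rank C_0 − rank ∂_1 = 8 − 7 = 1, and the invariant factors of ∂_1 are all 1, so H_0 = Z.
  H_1: rank ker ∂_1 − rank ∂_2 = (24 − 7) − 15 = 2, and the invariant factors of ∂_2 are all 1, so H_1 = Z^2.
  H_2: rank ker ∂_2 − rank ∂_3 = (16 − 15) − 0 = 1, and there is no ∂_3, so H_2 = Z.

As a check, the Euler characteristic is 8 − 24 + 16 = 0, which agrees with 1 − 2 + 1 = 0.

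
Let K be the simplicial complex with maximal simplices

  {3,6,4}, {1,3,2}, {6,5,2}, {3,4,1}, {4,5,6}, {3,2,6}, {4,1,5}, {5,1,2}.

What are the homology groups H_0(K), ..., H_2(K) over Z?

H_0 = Z,  H_1 = 0,  H_2 = Z.

Take the total order 1 < 2 < 3 < 4 < 5 < 6 on the vertex set. Then K (dimension 2) consists of the simplices:

  0-simplices (6): [1], [2], [3], [4], [5], [6]
  1-simplices (12): [1,2], [1,3], [1,4], [1,5], [2,3], [2,5], [2,6], [3,4], [3,6], [4,5], [4,6], [5,6]
  2-simplices (8): [1,2,3], [1,2,5], [1,3,4], [1,4,5], [2,3,6], [2,5,6], [3,4,6], [4,5,6]

Hence C_0 ≅ Z^6, C_1 ≅ Z^12, C_2 ≅ Z^8.

∂_1: C_1 → C_0 is given by ∂[p,q] = [q] − [p]. For instance
  ∂[4,6] = [6] − [4].
This gives a 6×12 integer matrix of rank 5; reducing to Smith normal form yields diagonal entries (1,1,1,1,1).

∂_2: C_2 → C_1 acts by ∂[p,q,r] = [q,r] − [p,r] + [p,q]. For instance
  ∂[1,3,4] = [3,4] − [1,4] + [1,3],
  ∂[4,5,6] = [5,6] − [4,6] + [4,5].
This gives a 12×8 integer matrix of rank 7; reducing to Smith normal form yields diagonal entries (1,1,1,1,1,1,1).

Now H_k = ker ∂_k / im ∂_{k+1}, so:

  H_0: rank C_0 − rank ∂_1 = 6 − 5 = 1, and the invariant factors of ∂_1 are all 1, so H_0 ≅ Z.
  H_1: rank ker ∂_1 − rank ∂_2 = (12 − 5) − 7 = 0, and the invariant factors of ∂_2 are all 1, so H_1 ≅ 0.
  H_2: rank ker ∂_2 − rank ∂_3 = (8 − 7) − 0 = 1, and there is no ∂_3, so H_2 ≅ Z.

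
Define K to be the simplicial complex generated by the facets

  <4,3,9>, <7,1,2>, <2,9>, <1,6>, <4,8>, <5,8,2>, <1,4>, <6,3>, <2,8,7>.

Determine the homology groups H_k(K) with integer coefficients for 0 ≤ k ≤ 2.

H_0 = Z,  H_1 = Z^3,  H_2 = 0.

Fix the vertex order 1 < 2 < 3 < 4 < 5 < 6 < 7 < 8 < 9 and write every simplex with vertices in increasing order. Then dim K = 2 and the simplices of K are:

  0-simplices (9): [1], [2], [3], [4], [5], [6], [7], [8], [9]
  1-simplices (15): [1,2], [1,4], [1,6], [1,7], [2,5], [2,7], [2,8], [2,9], [3,4], [3,6], [3,9], [4,8], [4,9], [5,8], [7,8]
  2-simplices (4): [1,2,7], [2,5,8], [2,7,8], [3,4,9]

Hence C_0 ≅ Z^9, C_1 ≅ Z^15, C_2 ≅ Z^4.

Boundary ∂_1: C_1 → C_0 is given by ∂[p,q] = [q] − [p]. For instance
  ∂[4,9] = [9] − [4].
The resulting 9×15 matrix has rank 8, and its Smith normal form has invariant factors (1,1,1,1,1,1,1,1).

Boundary ∂_2: C_2 → C_1 sends each 2-simplex [p,q,r] to [q,r] − [p,r] + [p,q]. For instance
  ∂[2,5,8] = [5,8] − [2,8] + [2,5],
  ∂[1,2,7] = [2,7] − [1,7] + [1,2].
The resulting 15×4 matrix has rank 4, and its Smith normal form has invariant factors (1,1,1,1).

From H_k ≅ ker(∂_k) / im(∂_{k+1}) we obtain:

  H_0: rank C_0 − rank ∂_1 = 9 − 8 = 1, and the invariant factors of ∂_1 are all 1, so H_0 = Z.
  H_1: rank ker ∂_1 − rank ∂_2 = (15 − 8) − 4 = 3, and the invariant factors of ∂_2 are all 1, so H_1 = Z^3.
  H_2: rank ker ∂_2 − rank ∂_3 = (4 − 4) − 0 = 0, and there is no ∂_3, so H_2 = 0.

As a check, the Euler characteristic is 9 − 15 + 4 = -2, which agrees with 1 − 3 + 0 = -2.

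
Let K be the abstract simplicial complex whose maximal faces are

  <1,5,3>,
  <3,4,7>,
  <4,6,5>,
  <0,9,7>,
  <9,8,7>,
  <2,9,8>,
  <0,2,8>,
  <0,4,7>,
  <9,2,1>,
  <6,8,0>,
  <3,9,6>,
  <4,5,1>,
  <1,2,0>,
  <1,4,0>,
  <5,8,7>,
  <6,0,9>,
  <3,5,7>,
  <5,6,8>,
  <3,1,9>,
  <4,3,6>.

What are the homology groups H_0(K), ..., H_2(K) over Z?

Order the vertices as 0 < 1 < 2 < 3 < 4 < 5 < 6 < 7 < 8 < 9. Listing each simplex with vertices in this order, K has dimension 2 with simplices:

  0-simplices (10): [0], [1], [2], [3], [4], [5], [6], [7], [8], [9]
  1-simplices (30): (30 of them)
  2-simplices (20): (20 of them)

Hence C_0 ≅ Z^10, C_1 ≅ Z^30, C_2 ≅ Z^20.

Boundary ∂_1: C_1 → C_0 sends each edge [p,q] (with p < q) to q − p. For instance
  ∂[0,9] = [9] − [0].
The resulting 10×30 matrix has rank 9, and its Smith normal form has invariant factors (1,1,1,1,1,1,1,1,1).

The boundary map ∂_2: C_2 → C_1 acts by ∂[p,q,r] = [q,r] − [p,r] + [p,q]. For instance
  ∂[4,5,6] = [5,6] − [4,6] + [4,5],
  ∂[0,6,8] = [6,8] − [0,8] + [0,6].
The 30×20 boundary matrix has rank 20 and Smith normal form diag(1,1,1,1,1,1,1,1,1,1,1,1,1,1,1,1,1,1,1,2).

From H_k ≅ ker(∂_k) / im(∂_{k+1}) we obtain:

  H_0: rank C_0 − rank ∂_1 = 10 − 9 = 1, and the invariant factors of ∂_1 are all 1, so H_0 = Z.
  H_1: rank ker ∂_1 − rank ∂_2 = (30 − 9) − 20 = 1, and ∂_2 has invariant factor 2 > 1, so H_1 = Z ⊕ Z/2Z.
  H_2: rank ker ∂_2 − rank ∂_3 = (20 − 20) − 0 = 0, and there is no ∂_3, so H_2 = 0.

H_0 = Z,  H_1 = Z ⊕ Z/2Z,  H_2 = 0.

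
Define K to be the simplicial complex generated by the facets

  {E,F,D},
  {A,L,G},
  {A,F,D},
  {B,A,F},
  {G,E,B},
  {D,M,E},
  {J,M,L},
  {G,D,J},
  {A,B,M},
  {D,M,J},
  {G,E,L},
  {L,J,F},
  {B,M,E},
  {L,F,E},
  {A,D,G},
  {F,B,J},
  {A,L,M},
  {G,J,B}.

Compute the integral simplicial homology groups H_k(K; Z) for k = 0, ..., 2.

Fix the vertex order A < B < D < E < F < G < J < L < M and write every simplex with vertices in increasing order. Then dim K = 2 and the simplices of K are:

  0-simplices (9): A, B, D, E, F, G, J, L, M
  1-simplices (27): AB, AD, AF, AG, AL, AM, BE, BF, BG, BJ, BM, DE, DF, DG, DJ, DM, EF, EG, EL, EM, FJ, FL, GJ, GL, JL, JM, LM
  2-simplices (18): ABF, ABM, ADF, ADG, AGL, ALM, BEG, BEM, BFJ, BGJ, DEF, DEM, DGJ, DJM, EFL, EGL, FJL, JLM

so the chain groups are C_0 ≅ Z^9, C_1 ≅ Z^27, C_2 ≅ Z^18.

∂_1: C_1 → C_0 is given by ∂[p,q] = [q] − [p]. For instance
  ∂BF = F − B.
As a 9×27 matrix over Z this has rank 8, with invariant factors (1,1,1,1,1,1,1,1).

Boundary ∂_2: C_2 → C_1 sends each 2-simplex [p,q,r] to [q,r] − [p,r] + [p,q]. For instance
  ∂ADF = DF − AF + AD,
  ∂ABM = BM − AM + AB.
The resulting 27×18 matrix has rank 17, and its Smith normal form has invariant factors (1,1,1,1,1,1,1,1,1,1,1,1,1,1,1,1,1).

Now H_k = ker ∂_k / im ∂_{k+1}, so:

  H_0: rank C_0 − rank ∂_1 = 9 − 8 = 1, and the invariant factors of ∂_1 are all 1, so H_0 = Z.
  H_1: rank ker ∂_1 − rank ∂_2 = (27 − 8) − 17 = 2, and the invariant factors of ∂_2 are all 1, so H_1 = Z^2.
  H_2: rank ker ∂_2 − rank ∂_3 = (18 − 17) − 0 = 1, and there is no ∂_3, so H_2 = Z.

As a check, the Euler characteristic is 9 − 27 + 18 = 0, which agrees with 1 − 2 + 1 = 0.

H_0 = Z,  H_1 = Z^2,  H_2 = Z.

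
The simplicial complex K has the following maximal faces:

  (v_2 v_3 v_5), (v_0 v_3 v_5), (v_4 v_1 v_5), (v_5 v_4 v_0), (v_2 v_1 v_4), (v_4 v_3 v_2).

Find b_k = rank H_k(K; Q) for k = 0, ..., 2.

Fix the vertex order v_0 < v_1 < v_2 < v_3 < v_4 < v_5 and write every simplex with vertices in increasing order. Then dim K = 2 and the simplices of K are:

  0-simplices (6): [v_0], [v_1], [v_2], [v_3], [v_4], [v_5]
  1-simplices (12): [v_0,v_3], [v_0,v_4], [v_0,v_5], [v_1,v_2], [v_1,v_4], [v_1,v_5], [v_2,v_3], [v_2,v_4], [v_2,v_5], [v_3,v_4], [v_3,v_5], [v_4,v_5]
  2-simplices (6): [v_0,v_3,v_5], [v_0,v_4,v_5], [v_1,v_2,v_4], [v_1,v_4,v_5], [v_2,v_3,v_4], [v_2,v_3,v_5]

giving chain groups C_0 ≅ Z^6, C_1 ≅ Z^12, C_2 ≅ Z^6.

∂_1: C_1 → C_0 is given by ∂[p,q] = [q] − [p]. For instance
  ∂[v_2,v_5] = [v_5] − [v_2].
The 6×12 boundary matrix has rank 5 and Smith normal form diag(1,1,1,1,1).

The boundary map ∂_2: C_2 → C_1 acts by ∂[p,q,r] = [q,r] − [p,r] + [p,q]. For instance
  ∂[v_2,v_3,v_4] = [v_3,v_4] − [v_2,v_4] + [v_2,v_3],
  ∂[v_2,v_3,v_5] = [v_3,v_5] − [v_2,v_5] + [v_2,v_3].
The 12×6 boundary matrix has rank 6 and Smith normal form diag(1,1,1,1,1,1).

From H_k ≅ ker(∂_k) / im(∂_{k+1}) we obtain:

  H_0: rank C_0 − rank ∂_1 = 6 − 5 = 1, and the invariant factors of ∂_1 are all 1, so H_0 = Z.
  H_1: rank ker ∂_1 − rank ∂_2 = (12 − 5) − 6 = 1, and the invariant factors of ∂_2 are all 1, so H_1 = Z.
  H_2: rank ker ∂_2 − rank ∂_3 = (6 − 6) − 0 = 0, and there is no ∂_3, so H_2 = 0.

(K is a triangulation of the cylinder S^1 x I.)

Hence the Betti numbers are b_0 = 1, b_1 = 1, b_2 = 0.

b_0 = 1, b_1 = 1, b_2 = 0.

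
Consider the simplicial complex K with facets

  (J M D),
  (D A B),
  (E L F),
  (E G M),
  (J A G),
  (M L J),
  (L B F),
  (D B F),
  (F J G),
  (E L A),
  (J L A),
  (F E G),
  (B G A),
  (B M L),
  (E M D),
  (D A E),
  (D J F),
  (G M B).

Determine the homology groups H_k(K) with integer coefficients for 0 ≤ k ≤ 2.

K has 9 vertices, 27 edges, 18 triangles.
rank ∂_0 = 0, rank ∂_1 = 8 ⇒ b_0 = 9 − 0 − 8 = 1; all invariant factors of ∂_1 are 1 so no torsion. So H_0 = Z.
rank ∂_1 = 8, rank ∂_2 = 17 ⇒ b_1 = 27 − 8 − 17 = 2; all invariant factors of ∂_2 are 1 so no torsion. So H_1 = Z^2.
rank ∂_2 = 17, rank ∂_3 = 0 ⇒ b_2 = 18 − 17 − 0 = 1. So H_2 = Z.

H_0 = Z,  H_1 = Z^2,  H_2 = Z.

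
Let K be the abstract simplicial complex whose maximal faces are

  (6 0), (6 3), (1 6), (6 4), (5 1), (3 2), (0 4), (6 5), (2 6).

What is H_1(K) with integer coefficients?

Take the total order 0 < 1 < 2 < 3 < 4 < 5 < 6 on the vertex set. Then K (dimension 1) consists of the simplices:

  0-simplices (7): [0], [1], [2], [3], [4], [5], [6]
  1-simplices (9): [0,4], [0,6], [1,5], [1,6], [2,3], [2,6], [3,6], [4,6], [5,6]

Hence C_0 ≅ Z^7, C_1 ≅ Z^9.

∂_1: C_1 → C_0 is given by ∂[p,q] = [q] − [p]. For instance
  ∂[0,4] = [4] − [0].
The resulting 7×9 matrix has rank 6, and its Smith normal form has invariant factors (1,1,1,1,1,1).

From H_k ≅ ker(∂_k) / im(∂_{k+1}) we obtain:

  H_1: rank ker ∂_1 − rank ∂_2 = (9 − 6) − 0 = 3, and there is no ∂_2, so H_1 ≅ Z^3.

(K is a triangulation of a wedge of 3 circles.)

H_1 ≅ Z^3.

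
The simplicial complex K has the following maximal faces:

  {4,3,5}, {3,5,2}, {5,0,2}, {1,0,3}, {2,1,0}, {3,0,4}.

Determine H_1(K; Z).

Order the vertices as 0 < 1 < 2 < 3 < 4 < 5. Listing each simplex with vertices in this order, K has dimension 2 with simplices:

  0-simplices (6): [0], [1], [2], [3], [4], [5]
  1-simplices (12): [0,1], [0,2], [0,3], [0,4], [0,5], [1,2], [1,3], [2,3], [2,5], [3,4], [3,5], [4,5]
  2-simplices (6): [0,1,2], [0,1,3], [0,2,5], [0,3,4], [2,3,5], [3,4,5]

giving chain groups C_0 ≅ Z^6, C_1 ≅ Z^12, C_2 ≅ Z^6.

Boundary ∂_1: C_1 → C_0 maps an edge to its endpoints' difference, ∂[p,q] = q − p. For instance
  ∂[0,2] = [2] − [0].
As a 6×12 matrix over Z this has rank 5, with invariant factors (1,1,1,1,1).

The boundary map ∂_2: C_2 → C_1 sends each 2-simplex [p,q,r] to [q,r] − [p,r] + [p,q]. For instance
  ∂[0,3,4] = [3,4] − [0,4] + [0,3],
  ∂[2,3,5] = [3,5] − [2,5] + [2,3].
The 12×6 boundary matrix has rank 6 and Smith normal form diag(1,1,1,1,1,1).

Now H_k = ker ∂_k / im ∂_{k+1}, so:

  H_1: rank ker ∂_1 − rank ∂_2 = (12 − 5) − 6 = 1, and the invariant factors of ∂_2 are all 1, so H_1 = Z.

H_1 = Z.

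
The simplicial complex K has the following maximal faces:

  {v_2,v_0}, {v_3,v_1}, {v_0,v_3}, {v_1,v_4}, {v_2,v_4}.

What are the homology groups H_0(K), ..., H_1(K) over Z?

Order the vertices as v_0 < v_1 < v_2 < v_3 < v_4. Listing each simplex with vertices in this order, K has dimension 1 with simplices:

  0-simplices (5): [v_0], [v_1], [v_2], [v_3], [v_4]
  1-simplices (5): [v_0,v_2], [v_0,v_3], [v_1,v_3], [v_1,v_4], [v_2,v_4]

giving chain groups C_0 ≅ Z^5, C_1 ≅ Z^5.

The boundary map ∂_1: C_1 → C_0 maps an edge to its endpoints' difference, ∂[p,q] = q − p. For instance
  ∂[v_0,v_2] = [v_2] − [v_0].
The 5×5 boundary matrix has rank 4 and Smith normal form diag(1,1,1,1).

From H_k ≅ ker(∂_k) / im(∂_{k+1}) we obtain:

  H_0: rank C_0 − rank ∂_1 = 5 − 4 = 1, and the invariant factors of ∂_1 are all 1, so H_0 = Z.
  H_1: rank ker ∂_1 − rank ∂_2 = (5 − 4) − 0 = 1, and there is no ∂_2, so H_1 = Z.

As a check, the Euler characteristic is 5 − 5 = 0, which agrees with 1 − 1 = 0.

H_0 ≅ Z,  H_1 ≅ Z.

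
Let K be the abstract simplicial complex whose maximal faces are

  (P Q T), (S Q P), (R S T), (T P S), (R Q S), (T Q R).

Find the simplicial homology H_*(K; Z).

Fix the vertex order P < Q < R < S < T and write every simplex with vertices in increasing order. Then dim K = 2 and the simplices of K are:

  0-simplices (5): P, Q, R, S, T
  1-simplices (9): PQ, PS, PT, QR, QS, QT, RS, RT, ST
  2-simplices (6): PQS, PQT, PST, QRS, QRT, RST

so the chain groups are C_0 ≅ Z^5, C_1 ≅ Z^9, C_2 ≅ Z^6.

∂_1: C_1 → C_0 is given by ∂[p,q] = [q] − [p]. For instance
  ∂PT = T − P.
This gives a 5×9 integer matrix of rank 4; reducing to Smith normal form yields diagonal entries (1,1,1,1).

The boundary map ∂_2: C_2 → C_1 maps a triangle to the signed sum of its edges. For instance
  ∂PST = ST − PT + PS,
  ∂PQS = QS − PS + PQ.
As a 9×6 matrix over Z this has rank 5, with invariant factors (1,1,1,1,1).

Reading off H_k = ker ∂_k / im ∂_{k+1}:

  H_0: rank C_0 − rank ∂_1 = 5 − 4 = 1, and the invariant factors of ∂_1 are all 1, so H_0 = Z.
  H_1: rank ker ∂_1 − rank ∂_2 = (9 − 4) − 5 = 0, and the invariant factors of ∂_2 are all 1, so H_1 = 0.
  H_2: rank ker ∂_2 − rank ∂_3 = (6 − 5) − 0 = 1, and there is no ∂_3, so H_2 = Z.

(K is a triangulation of the 2-sphere S^2.)

H_0 ≅ Z,  H_1 = 0,  H_2 ≅ Z.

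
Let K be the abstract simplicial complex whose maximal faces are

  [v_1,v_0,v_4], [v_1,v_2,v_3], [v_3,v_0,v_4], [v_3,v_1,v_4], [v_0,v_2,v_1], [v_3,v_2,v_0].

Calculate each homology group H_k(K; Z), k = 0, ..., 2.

H_0 ≅ Z,  H_1 = 0,  H_2 ≅ Z.

We work with the vertex ordering v_0 < v_1 < v_2 < v_3 < v_4. The simplices of K, each written with vertices in increasing order, are:

  0-simplices (5): [v_0], [v_1], [v_2], [v_3], [v_4]
  1-simplices (9): [v_0,v_1], [v_0,v_2], [v_0,v_3], [v_0,v_4], [v_1,v_2], [v_1,v_3], [v_1,v_4], [v_2,v_3], [v_3,v_4]
  2-simplices (6): [v_0,v_1,v_2], [v_0,v_1,v_4], [v_0,v_2,v_3], [v_0,v_3,v_4], [v_1,v_2,v_3], [v_1,v_3,v_4]

giving chain groups C_0 ≅ Z^5, C_1 ≅ Z^9, C_2 ≅ Z^6.

∂_1: C_1 → C_0 maps an edge to its endpoints' difference, ∂[p,q] = q − p. For instance
  ∂[v_0,v_3] = [v_3] − [v_0].
This gives a 5×9 integer matrix of rank 4; reducing to Smith normal form yields diagonal entries (1,1,1,1).

The boundary map ∂_2: C_2 → C_1 maps a triangle to the signed sum of its edges. For instance
  ∂[v_0,v_1,v_2] = [v_1,v_2] − [v_0,v_2] + [v_0,v_1],
  ∂[v_0,v_1,v_4] = [v_1,v_4] − [v_0,v_4] + [v_0,v_1].
This gives a 9×6 integer matrix of rank 5; reducing to Smith normal form yields diagonal entries (1,1,1,1,1).

Computing H_k = (kernel of ∂_k) / (image of ∂_{k+1}):

  H_0: rank C_0 − rank ∂_1 = 5 − 4 = 1, and the invariant factors of ∂_1 are all 1, so H_0 ≅ Z.
  H_1: rank ker ∂_1 − rank ∂_2 = (9 − 4) − 5 = 0, and the invariant factors of ∂_2 are all 1, so H_1 ≅ 0.
  H_2: rank ker ∂_2 − rank ∂_3 = (6 − 5) − 0 = 1, and there is no ∂_3, so H_2 ≅ Z.

(K is a triangulation of the 2-sphere S^2.)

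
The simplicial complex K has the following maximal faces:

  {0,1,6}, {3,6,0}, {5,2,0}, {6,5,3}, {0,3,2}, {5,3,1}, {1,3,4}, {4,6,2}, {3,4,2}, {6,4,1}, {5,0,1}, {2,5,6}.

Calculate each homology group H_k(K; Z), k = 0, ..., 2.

H_0 ≅ Z,  H_1 ≅ Z/2Z,  H_2 = 0.

Fix the vertex order 0 < 1 < 2 < 3 < 4 < 5 < 6 and write every simplex with vertices in increasing order. Then dim K = 2 and the simplices of K are:

  0-simplices (7): [0], [1], [2], [3], [4], [5], [6]
  1-simplices (18): [0,1], [0,2], [0,3], [0,5], [0,6], [1,3], [1,4], [1,5], [1,6], [2,3], [2,4], [2,5], [2,6], [3,4], [3,5], [3,6], [4,6], [5,6]
  2-simplices (12): [0,1,5], [0,1,6], [0,2,3], [0,2,5], [0,3,6], [1,3,4], [1,3,5], [1,4,6], [2,3,4], [2,4,6], [2,5,6], [3,5,6]

so the chain groups are C_0 ≅ Z^7, C_1 ≅ Z^18, C_2 ≅ Z^12.

The boundary map ∂_1: C_1 → C_0 maps an edge to its endpoints' difference, ∂[p,q] = q − p. For instance
  ∂[2,6] = [6] − [2].
As a 7×18 matrix over Z this has rank 6, with invariant factors (1,1,1,1,1,1).

Boundary ∂_2: C_2 → C_1 acts by ∂[p,q,r] = [q,r] − [p,r] + [p,q]. For instance
  ∂[0,1,5] = [1,5] − [0,5] + [0,1],
  ∂[1,3,4] = [3,4] − [1,4] + [1,3].
As a 18×12 matrix over Z this has rank 12, with invariant factors (1,1,1,1,1,1,1,1,1,1,1,2).

From H_k ≅ ker(∂_k) / im(∂_{k+1}) we obtain:

  H_0: rank C_0 − rank ∂_1 = 7 − 6 = 1, and the invariant factors of ∂_1 are all 1, so H_0 ≅ Z.
  H_1: rank ker ∂_1 − rank ∂_2 = (18 − 6) − 12 = 0, and ∂_2 has invariant factor 2 > 1, so H_1 ≅ Z/2Z.
  H_2: rank ker ∂_2 − rank ∂_3 = (12 − 12) − 0 = 0, and there is no ∂_3, so H_2 ≅ 0.

(K is a triangulation of the real projective plane RP^2.)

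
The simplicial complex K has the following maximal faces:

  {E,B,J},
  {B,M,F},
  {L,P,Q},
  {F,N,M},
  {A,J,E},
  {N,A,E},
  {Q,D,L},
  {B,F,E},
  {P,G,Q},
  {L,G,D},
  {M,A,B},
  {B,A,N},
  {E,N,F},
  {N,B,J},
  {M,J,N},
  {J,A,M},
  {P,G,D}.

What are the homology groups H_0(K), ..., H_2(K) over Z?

K has 12 vertices, 28 edges, 17 triangles.
rank ∂_0 = 0, rank ∂_1 = 10 ⇒ b_0 = 12 − 0 − 10 = 2; all invariant factors of ∂_1 are 1 so no torsion. So H_0 ≅ Z^2.
rank ∂_1 = 10, rank ∂_2 = 17 ⇒ b_1 = 28 − 10 − 17 = 1; ∂_2 has invariant factor(s) [2] giving torsion. So H_1 ≅ Z ⊕ Z/2.
rank ∂_2 = 17, rank ∂_3 = 0 ⇒ b_2 = 17 − 17 − 0 = 0. So H_2 ≅ 0.

H_0 ≅ Z^2,  H_1 ≅ Z ⊕ Z/2,  H_2 = 0.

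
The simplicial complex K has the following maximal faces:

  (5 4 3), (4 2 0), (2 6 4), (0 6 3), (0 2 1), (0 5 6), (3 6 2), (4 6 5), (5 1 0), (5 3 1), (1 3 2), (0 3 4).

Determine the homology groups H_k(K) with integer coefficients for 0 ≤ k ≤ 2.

H_0 = Z,  H_1 = Z/2,  H_2 = 0.

K has 7 vertices, 18 edges, 12 triangles.
rank ∂_0 = 0, rank ∂_1 = 6 ⇒ b_0 = 7 − 0 − 6 = 1; all invariant factors of ∂_1 are 1 so no torsion. So H_0 = Z.
rank ∂_1 = 6, rank ∂_2 = 12 ⇒ b_1 = 18 − 6 − 12 = 0; ∂_2 has invariant factor(s) [2] giving torsion. So H_1 = Z/2.
rank ∂_2 = 12, rank ∂_3 = 0 ⇒ b_2 = 12 − 12 − 0 = 0. So H_2 = 0.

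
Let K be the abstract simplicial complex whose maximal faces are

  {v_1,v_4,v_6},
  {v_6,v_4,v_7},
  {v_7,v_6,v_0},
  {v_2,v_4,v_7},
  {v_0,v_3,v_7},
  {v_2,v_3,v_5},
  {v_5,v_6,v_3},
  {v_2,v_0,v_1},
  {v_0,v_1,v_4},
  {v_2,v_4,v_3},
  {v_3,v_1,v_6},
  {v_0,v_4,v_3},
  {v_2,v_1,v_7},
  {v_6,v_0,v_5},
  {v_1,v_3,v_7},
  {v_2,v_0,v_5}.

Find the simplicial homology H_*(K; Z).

Take the total order v_0 < v_1 < v_2 < v_3 < v_4 < v_5 < v_6 < v_7 on the vertex set. Then K (dimension 2) consists of the simplices:

  0-simplices (8): [v_0], [v_1], [v_2], [v_3], [v_4], [v_5], [v_6], [v_7]
  1-simplices (24): (24 of them)
  2-simplices (16): (16 of them)

giving chain groups C_0 ≅ Z^8, C_1 ≅ Z^24, C_2 ≅ Z^16.

The boundary map ∂_1: C_1 → C_0 sends each edge [p,q] (with p < q) to q − p.
The resulting 8×24 matrix has rank 7, and its Smith normal form has invariant factors (1,1,1,1,1,1,1).

The boundary map ∂_2: C_2 → C_1 sends each 2-simplex [p,q,r] to [q,r] − [p,r] + [p,q]. For instance
  ∂[v_1,v_2,v_7] = [v_2,v_7] − [v_1,v_7] + [v_1,v_2],
  ∂[v_0,v_5,v_6] = [v_5,v_6] − [v_0,v_6] + [v_0,v_5].
The resulting 24×16 matrix has rank 15, and its Smith normal form has invariant factors (1,1,1,1,1,1,1,1,1,1,1,1,1,1,1).

Computing H_k = (kernel of ∂_k) / (image of ∂_{k+1}):

  H_0: rank C_0 − rank ∂_1 = 8 − 7 = 1, and the invariant factors of ∂_1 are all 1, so H_0 ≅ Z.
  H_1: rank ker ∂_1 − rank ∂_2 = (24 − 7) − 15 = 2, and the invariant factors of ∂_2 are all 1, so H_1 ≅ Z^2.
  H_2: rank ker ∂_2 − rank ∂_3 = (16 − 15) − 0 = 1, and there is no ∂_3, so H_2 ≅ Z.

(K is a triangulation of the torus T^2.)

H_0 ≅ Z,  H_1 ≅ Z^2,  H_2 ≅ Z.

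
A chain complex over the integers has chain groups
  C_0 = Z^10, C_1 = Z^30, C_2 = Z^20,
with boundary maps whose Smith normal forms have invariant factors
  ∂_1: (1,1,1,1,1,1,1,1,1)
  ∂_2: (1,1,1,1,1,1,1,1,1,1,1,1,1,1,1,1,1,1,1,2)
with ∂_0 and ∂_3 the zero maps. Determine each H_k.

H_0 ≅ Z,  H_1 ≅ Z ⊕ Z/2Z,  H_2 = 0.

H_0: b_0 = 10 − 0 − 9 = 1; torsion from ∂_1 factors > 1: none. So H_0 ≅ Z.
H_1: b_1 = 30 − 9 − 20 = 1; torsion from ∂_2 factors > 1: [2]. So H_1 ≅ Z ⊕ Z/2Z.
H_2: b_2 = 20 − 20 − 0 = 0; torsion from ∂_3 factors > 1: none. So H_2 ≅ 0.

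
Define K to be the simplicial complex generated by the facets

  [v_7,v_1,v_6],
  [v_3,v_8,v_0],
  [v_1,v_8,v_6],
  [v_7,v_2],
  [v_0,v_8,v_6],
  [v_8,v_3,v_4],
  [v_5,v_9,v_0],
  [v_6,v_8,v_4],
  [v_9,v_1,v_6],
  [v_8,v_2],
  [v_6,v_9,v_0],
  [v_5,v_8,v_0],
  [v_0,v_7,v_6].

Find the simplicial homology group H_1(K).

Take the total order v_0 < v_1 < v_2 < v_3 < v_4 < v_5 < v_6 < v_7 < v_8 < v_9 on the vertex set. Then K (dimension 2) consists of the simplices:

  0-simplices (10): [v_0], [v_1], [v_2], [v_3], [v_4], [v_5], [v_6], [v_7], [v_8], [v_9]
  1-simplices (21): (21 of them)
  2-simplices (11): (11 of them)

Hence C_0 ≅ Z^10, C_1 ≅ Z^21, C_2 ≅ Z^11.

∂_1: C_1 → C_0 is given by ∂[p,q] = [q] − [p]. For instance
  ∂[v_0,v_7] = [v_7] − [v_0].
As a 10×21 matrix over Z this has rank 9, with invariant factors (1,1,1,1,1,1,1,1,1).

Boundary ∂_2: C_2 → C_1 acts by ∂[p,q,r] = [q,r] − [p,r] + [p,q]. For instance
  ∂[v_0,v_3,v_8] = [v_3,v_8] − [v_0,v_8] + [v_0,v_3],
  ∂[v_1,v_6,v_8] = [v_6,v_8] − [v_1,v_8] + [v_1,v_6].
As a 21×11 matrix over Z this has rank 11, with invariant factors (1,1,1,1,1,1,1,1,1,1,1).

Now H_k = ker ∂_k / im ∂_{k+1}, so:

  H_1: rank ker ∂_1 − rank ∂_2 = (21 − 9) − 11 = 1, and the invariant factors of ∂_2 are all 1, so H_1 ≅ Z.

H_1 ≅ Z.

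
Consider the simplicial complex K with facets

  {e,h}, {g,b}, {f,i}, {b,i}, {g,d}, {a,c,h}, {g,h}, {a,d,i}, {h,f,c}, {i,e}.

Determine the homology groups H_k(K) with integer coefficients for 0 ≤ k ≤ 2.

K has 9 vertices, 15 edges, 3 triangles.
rank ∂_0 = 0, rank ∂_1 = 8 ⇒ b_0 = 9 − 0 − 8 = 1; all invariant factors of ∂_1 are 1 so no torsion. So H_0 = Z.
rank ∂_1 = 8, rank ∂_2 = 3 ⇒ b_1 = 15 − 8 − 3 = 4; all invariant factors of ∂_2 are 1 so no torsion. So H_1 = Z^4.
rank ∂_2 = 3, rank ∂_3 = 0 ⇒ b_2 = 3 − 3 − 0 = 0. So H_2 = 0.

H_0 = Z,  H_1 = Z^4,  H_2 = 0.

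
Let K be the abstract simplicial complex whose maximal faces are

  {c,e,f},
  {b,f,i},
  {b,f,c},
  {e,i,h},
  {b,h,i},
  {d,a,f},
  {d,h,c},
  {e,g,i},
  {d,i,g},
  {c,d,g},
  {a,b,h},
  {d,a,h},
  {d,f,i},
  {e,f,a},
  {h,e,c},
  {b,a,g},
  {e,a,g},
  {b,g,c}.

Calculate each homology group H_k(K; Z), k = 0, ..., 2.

H_0 = Z,  H_1 = Z^2,  H_2 = Z.

K has 9 vertices, 27 edges, 18 triangles.
rank ∂_0 = 0, rank ∂_1 = 8 ⇒ b_0 = 9 − 0 − 8 = 1; all invariant factors of ∂_1 are 1 so no torsion. So H_0 = Z.
rank ∂_1 = 8, rank ∂_2 = 17 ⇒ b_1 = 27 − 8 − 17 = 2; all invariant factors of ∂_2 are 1 so no torsion. So H_1 = Z^2.
rank ∂_2 = 17, rank ∂_3 = 0 ⇒ b_2 = 18 − 17 − 0 = 1. So H_2 = Z.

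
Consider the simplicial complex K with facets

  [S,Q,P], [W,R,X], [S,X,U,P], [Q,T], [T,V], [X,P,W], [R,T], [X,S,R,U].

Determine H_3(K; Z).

K has 9 vertices, 17 edges, 10 triangles, 2 3-simplices.
rank ∂_3 = 2, rank ∂_4 = 0 ⇒ b_3 = 2 − 2 − 0 = 0. So H_3 ≅ 0.

H_3 ≅ 0.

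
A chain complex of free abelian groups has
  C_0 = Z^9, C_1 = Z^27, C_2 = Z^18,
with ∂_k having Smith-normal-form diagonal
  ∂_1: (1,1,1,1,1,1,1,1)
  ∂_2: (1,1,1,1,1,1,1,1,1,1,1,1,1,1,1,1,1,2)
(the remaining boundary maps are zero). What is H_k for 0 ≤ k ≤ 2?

H_0 ≅ Z,  H_1 ≅ Z ⊕ Z/2Z,  H_2 = 0.

H_0: b_0 = 9 − 0 − 8 = 1; torsion from ∂_1 factors > 1: none. So H_0 ≅ Z.
H_1: b_1 = 27 − 8 − 18 = 1; torsion from ∂_2 factors > 1: [2]. So H_1 ≅ Z ⊕ Z/2Z.
H_2: b_2 = 18 − 18 − 0 = 0; torsion from ∂_3 factors > 1: none. So H_2 ≅ 0.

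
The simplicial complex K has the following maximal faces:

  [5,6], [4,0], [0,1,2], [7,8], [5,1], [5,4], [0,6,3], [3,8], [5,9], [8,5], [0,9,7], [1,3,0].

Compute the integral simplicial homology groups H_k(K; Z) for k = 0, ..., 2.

Fix the vertex order 0 < 1 < 2 < 3 < 4 < 5 < 6 < 7 < 8 < 9 and write every simplex with vertices in increasing order. Then dim K = 2 and the simplices of K are:

  0-simplices (10): [0], [1], [2], [3], [4], [5], [6], [7], [8], [9]
  1-simplices (18): [0,1], [0,2], [0,3], [0,4], [0,6], [0,7], [0,9], [1,2], [1,3], [1,5], [3,6], [3,8], [4,5], [5,6], [5,8], [5,9], [7,8], [7,9]
  2-simplices (4): [0,1,2], [0,1,3], [0,3,6], [0,7,9]

giving chain groups C_0 ≅ Z^10, C_1 ≅ Z^18, C_2 ≅ Z^4.

The boundary map ∂_1: C_1 → C_0 is given by ∂[p,q] = [q] − [p]. For instance
  ∂[1,2] = [2] − [1].
This gives a 10×18 integer matrix of rank 9; reducing to Smith normal form yields diagonal entries (1,1,1,1,1,1,1,1,1).

Boundary ∂_2: C_2 → C_1 sends each 2-simplex [p,q,r] to [q,r] − [p,r] + [p,q]. For instance
  ∂[0,1,2] = [1,2] − [0,2] + [0,1],
  ∂[0,7,9] = [7,9] − [0,9] + [0,7].
The resulting 18×4 matrix has rank 4, and its Smith normal form has invariant factors (1,1,1,1).

Now H_k = ker ∂_k / im ∂_{k+1}, so:

  H_0: rank C_0 − rank ∂_1 = 10 − 9 = 1, and the invariant factors of ∂_1 are all 1, so H_0 ≅ Z.
  H_1: rank ker ∂_1 − rank ∂_2 = (18 − 9) − 4 = 5, and the invariant factors of ∂_2 are all 1, so H_1 ≅ Z^5.
  H_2: rank ker ∂_2 − rank ∂_3 = (4 − 4) − 0 = 0, and there is no ∂_3, so H_2 ≅ 0.

H_0 = Z,  H_1 = Z^5,  H_2 = 0.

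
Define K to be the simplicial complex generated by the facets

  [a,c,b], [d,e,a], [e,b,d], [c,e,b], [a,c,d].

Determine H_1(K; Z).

H_1 = Z.

We work with the vertex ordering a < b < c < d < e. The simplices of K, each written with vertices in increasing order, are:

  0-simplices (5): a, b, c, d, e
  1-simplices (10): ab, ac, ad, ae, bc, bd, be, cd, ce, de
  2-simplices (5): abc, acd, ade, bce, bde

giving chain groups C_0 ≅ Z^5, C_1 ≅ Z^10, C_2 ≅ Z^5.

The boundary map ∂_1: C_1 → C_0 is given by ∂[p,q] = [q] − [p]. For instance
  ∂ac = c − a.
As a 5×10 matrix over Z this has rank 4, with invariant factors (1,1,1,1).

The boundary map ∂_2: C_2 → C_1 sends each 2-simplex [p,q,r] to [q,r] − [p,r] + [p,q]. For instance
  ∂bce = ce − be + bc,
  ∂ade = de − ae + ad.
This gives a 10×5 integer matrix of rank 5; reducing to Smith normal form yields diagonal entries (1,1,1,1,1).

Reading off H_k = ker ∂_k / im ∂_{k+1}:

  H_1: rank ker ∂_1 − rank ∂_2 = (10 − 4) − 5 = 1, and the invariant factors of ∂_2 are all 1, so H_1 ≅ Z.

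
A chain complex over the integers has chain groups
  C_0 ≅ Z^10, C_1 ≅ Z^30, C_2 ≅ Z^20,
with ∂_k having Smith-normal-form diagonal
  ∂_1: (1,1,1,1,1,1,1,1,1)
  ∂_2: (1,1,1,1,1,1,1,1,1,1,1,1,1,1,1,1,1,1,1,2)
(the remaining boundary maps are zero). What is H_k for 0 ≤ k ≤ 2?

H_0 = Z,  H_1 = Z ⊕ Z/2,  H_2 = 0.

H_0: b_0 = 10 − 0 − 9 = 1; torsion from ∂_1 factors > 1: none. So H_0 = Z.
H_1: b_1 = 30 − 9 − 20 = 1; torsion from ∂_2 factors > 1: [2]. So H_1 = Z ⊕ Z/2.
H_2: b_2 = 20 − 20 − 0 = 0; torsion from ∂_3 factors > 1: none. So H_2 = 0.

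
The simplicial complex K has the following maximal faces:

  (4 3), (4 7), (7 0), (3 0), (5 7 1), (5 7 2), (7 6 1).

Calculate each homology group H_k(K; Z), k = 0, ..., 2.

Fix the vertex order 0 < 1 < 2 < 3 < 4 < 5 < 6 < 7 and write every simplex with vertices in increasing order. Then dim K = 2 and the simplices of K are:

  0-simplices (8): [0], [1], [2], [3], [4], [5], [6], [7]
  1-simplices (11): [0,3], [0,7], [1,5], [1,6], [1,7], [2,5], [2,7], [3,4], [4,7], [5,7], [6,7]
  2-simplices (3): [1,5,7], [1,6,7], [2,5,7]

so the chain groups are C_0 ≅ Z^8, C_1 ≅ Z^11, C_2 ≅ Z^3.

Boundary ∂_1: C_1 → C_0 sends each edge [p,q] (with p < q) to q − p. For instance
  ∂[6,7] = [7] − [6].
The 8×11 boundary matrix has rank 7 and Smith normal form diag(1,1,1,1,1,1,1).

Boundary ∂_2: C_2 → C_1 acts by ∂[p,q,r] = [q,r] − [p,r] + [p,q]. For instance
  ∂[1,5,7] = [5,7] − [1,7] + [1,5],
  ∂[1,6,7] = [6,7] − [1,7] + [1,6].
This gives a 11×3 integer matrix of rank 3; reducing to Smith normal form yields diagonal entries (1,1,1).

From H_k ≅ ker(∂_k) / im(∂_{k+1}) we obtain:

  H_0: rank C_0 − rank ∂_1 = 8 − 7 = 1, and the invariant factors of ∂_1 are all 1, so H_0 ≅ Z.
  H_1: rank ker ∂_1 − rank ∂_2 = (11 − 7) − 3 = 1, and the invariant factors of ∂_2 are all 1, so H_1 ≅ Z.
  H_2: rank ker ∂_2 − rank ∂_3 = (3 − 3) − 0 = 0, and there is no ∂_3, so H_2 ≅ 0.

H_0 ≅ Z,  H_1 ≅ Z,  H_2 = 0.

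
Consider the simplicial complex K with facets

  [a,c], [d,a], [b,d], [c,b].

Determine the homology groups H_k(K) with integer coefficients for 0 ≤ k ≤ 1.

Fix the vertex order a < b < c < d and write every simplex with vertices in increasing order. Then dim K = 1 and the simplices of K are:

  0-simplices (4): a, b, c, d
  1-simplices (4): ac, ad, bc, bd

Hence C_0 ≅ Z^4, C_1 ≅ Z^4.

Boundary ∂_1: C_1 → C_0 is given by ∂[p,q] = [q] − [p].
The resulting 4×4 matrix has rank 3, and its Smith normal form has invariant factors (1,1,1).

Reading off H_k = ker ∂_k / im ∂_{k+1}:

  H_0: rank C_0 − rank ∂_1 = 4 − 3 = 1, and the invariant factors of ∂_1 are all 1, so H_0 = Z.
  H_1: rank ker ∂_1 − rank ∂_2 = (4 − 3) − 0 = 1, and there is no ∂_2, so H_1 = Z.

H_0 = Z,  H_1 = Z.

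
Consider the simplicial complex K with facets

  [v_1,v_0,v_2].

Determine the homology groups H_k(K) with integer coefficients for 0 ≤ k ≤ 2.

H_0 = Z,  H_1 = 0,  H_2 = 0.

K has 3 vertices, 3 edges, 1 triangle.
rank ∂_0 = 0, rank ∂_1 = 2 ⇒ b_0 = 3 − 0 − 2 = 1; all invariant factors of ∂_1 are 1 so no torsion. So H_0 = Z.
rank ∂_1 = 2, rank ∂_2 = 1 ⇒ b_1 = 3 − 2 − 1 = 0; all invariant factors of ∂_2 are 1 so no torsion. So H_1 = 0.
rank ∂_2 = 1, rank ∂_3 = 0 ⇒ b_2 = 1 − 1 − 0 = 0. So H_2 = 0.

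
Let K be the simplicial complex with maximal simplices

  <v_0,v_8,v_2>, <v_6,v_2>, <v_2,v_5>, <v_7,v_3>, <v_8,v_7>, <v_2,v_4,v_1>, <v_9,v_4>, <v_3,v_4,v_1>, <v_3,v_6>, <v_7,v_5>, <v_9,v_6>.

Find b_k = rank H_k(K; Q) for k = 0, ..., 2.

b_0 = 1, b_1 = 4, b_2 = 0.

K has 10 vertices, 16 edges, 3 triangles.
rank ∂_0 = 0, rank ∂_1 = 9 ⇒ b_0 = 10 − 0 − 9 = 1; all invariant factors of ∂_1 are 1 so no torsion. So H_0 = Z.
rank ∂_1 = 9, rank ∂_2 = 3 ⇒ b_1 = 16 − 9 − 3 = 4; all invariant factors of ∂_2 are 1 so no torsion. So H_1 = Z^4.
rank ∂_2 = 3, rank ∂_3 = 0 ⇒ b_2 = 3 − 3 − 0 = 0. So H_2 = 0.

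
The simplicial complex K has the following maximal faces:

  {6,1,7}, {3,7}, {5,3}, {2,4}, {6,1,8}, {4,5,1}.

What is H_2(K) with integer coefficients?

H_2 ≅ 0.

K has 8 vertices, 11 edges, 3 triangles.
rank ∂_2 = 3, rank ∂_3 = 0 ⇒ b_2 = 3 − 3 − 0 = 0. So H_2 = 0.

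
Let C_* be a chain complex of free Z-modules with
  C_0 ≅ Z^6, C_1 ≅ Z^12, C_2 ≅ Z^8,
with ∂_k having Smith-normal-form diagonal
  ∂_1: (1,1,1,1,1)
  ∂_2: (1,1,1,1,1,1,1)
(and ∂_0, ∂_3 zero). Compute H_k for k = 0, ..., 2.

H_0 = Z,  H_1 = 0,  H_2 = Z.

H_0: b_0 = 6 − 0 − 5 = 1; torsion from ∂_1 factors > 1: none. So H_0 = Z.
H_1: b_1 = 12 − 5 − 7 = 0; torsion from ∂_2 factors > 1: none. So H_1 = 0.
H_2: b_2 = 8 − 7 − 0 = 1; torsion from ∂_3 factors > 1: none. So H_2 = Z.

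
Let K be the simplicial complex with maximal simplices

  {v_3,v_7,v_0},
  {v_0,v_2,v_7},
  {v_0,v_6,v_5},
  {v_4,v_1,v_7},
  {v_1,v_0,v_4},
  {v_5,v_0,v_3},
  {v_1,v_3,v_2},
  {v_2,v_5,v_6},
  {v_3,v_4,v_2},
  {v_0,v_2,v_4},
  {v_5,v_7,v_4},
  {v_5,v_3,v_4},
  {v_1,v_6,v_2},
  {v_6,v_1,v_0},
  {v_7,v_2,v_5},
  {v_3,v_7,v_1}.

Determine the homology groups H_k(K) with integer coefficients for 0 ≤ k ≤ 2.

Take the total order v_0 < v_1 < v_2 < v_3 < v_4 < v_5 < v_6 < v_7 on the vertex set. Then K (dimension 2) consists of the simplices:

  0-simplices (8): [v_0], [v_1], [v_2], [v_3], [v_4], [v_5], [v_6], [v_7]
  1-simplices (24): (24 of them)
  2-simplices (16): (16 of them)

so the chain groups are C_0 ≅ Z^8, C_1 ≅ Z^24, C_2 ≅ Z^16.

Boundary ∂_1: C_1 → C_0 sends each edge [p,q] (with p < q) to q − p. For instance
  ∂[v_0,v_1] = [v_1] − [v_0].
The 8×24 boundary matrix has rank 7 and Smith normal form diag(1,1,1,1,1,1,1).

∂_2: C_2 → C_1 maps a triangle to the signed sum of its edges. For instance
  ∂[v_1,v_4,v_7] = [v_4,v_7] − [v_1,v_7] + [v_1,v_4],
  ∂[v_2,v_5,v_7] = [v_5,v_7] − [v_2,v_7] + [v_2,v_5].
As a 24×16 matrix over Z this has rank 15, with invariant factors (1,1,1,1,1,1,1,1,1,1,1,1,1,1,1).

Computing H_k = (kernel of ∂_k) / (image of ∂_{k+1}):

  H_0: rank C_0 − rank ∂_1 = 8 − 7 = 1, and the invariant factors of ∂_1 are all 1, so H_0 = Z.
  H_1: rank ker ∂_1 − rank ∂_2 = (24 − 7) − 15 = 2, and the invariant factors of ∂_2 are all 1, so H_1 = Z^2.
  H_2: rank ker ∂_2 − rank ∂_3 = (16 − 15) − 0 = 1, and there is no ∂_3, so H_2 = Z.

(K is a triangulation of the torus T^2.)

H_0 ≅ Z,  H_1 ≅ Z^2,  H_2 ≅ Z.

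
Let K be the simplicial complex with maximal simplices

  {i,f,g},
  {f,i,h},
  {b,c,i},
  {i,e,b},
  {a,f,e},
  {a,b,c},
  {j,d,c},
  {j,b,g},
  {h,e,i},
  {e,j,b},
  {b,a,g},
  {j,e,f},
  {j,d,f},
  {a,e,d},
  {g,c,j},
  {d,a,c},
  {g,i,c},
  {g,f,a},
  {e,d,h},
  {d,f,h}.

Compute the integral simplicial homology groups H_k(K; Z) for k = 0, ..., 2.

H_0 = Z,  H_1 = Z × Z/2,  H_2 = 0.

K has 10 vertices, 30 edges, 20 triangles.
rank ∂_0 = 0, rank ∂_1 = 9 ⇒ b_0 = 10 − 0 − 9 = 1; all invariant factors of ∂_1 are 1 so no torsion. So H_0 ≅ Z.
rank ∂_1 = 9, rank ∂_2 = 20 ⇒ b_1 = 30 − 9 − 20 = 1; ∂_2 has invariant factor(s) [2] giving torsion. So H_1 ≅ Z × Z/2.
rank ∂_2 = 20, rank ∂_3 = 0 ⇒ b_2 = 20 − 20 − 0 = 0. So H_2 ≅ 0.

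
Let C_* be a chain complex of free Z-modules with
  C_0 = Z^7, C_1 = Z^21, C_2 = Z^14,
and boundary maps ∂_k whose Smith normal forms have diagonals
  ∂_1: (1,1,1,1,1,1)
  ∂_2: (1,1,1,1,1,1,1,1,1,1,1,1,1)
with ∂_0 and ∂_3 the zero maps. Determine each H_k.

H_0: b_0 = 7 − 0 − 6 = 1; torsion from ∂_1 factors > 1: none. So H_0 ≅ Z.
H_1: b_1 = 21 − 6 − 13 = 2; torsion from ∂_2 factors > 1: none. So H_1 ≅ Z^2.
H_2: b_2 = 14 − 13 − 0 = 1; torsion from ∂_3 factors > 1: none. So H_2 ≅ Z.

H_0 ≅ Z,  H_1 ≅ Z^2,  H_2 ≅ Z.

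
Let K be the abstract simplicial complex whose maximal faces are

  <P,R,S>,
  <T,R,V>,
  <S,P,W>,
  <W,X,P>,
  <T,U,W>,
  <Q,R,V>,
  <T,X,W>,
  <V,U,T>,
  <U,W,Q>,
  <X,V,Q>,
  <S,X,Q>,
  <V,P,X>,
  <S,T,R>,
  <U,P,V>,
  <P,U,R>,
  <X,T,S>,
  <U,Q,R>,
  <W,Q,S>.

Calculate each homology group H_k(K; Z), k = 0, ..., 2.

H_0 ≅ Z,  H_1 ≅ Z ⊕ Z/2,  H_2 = 0.

Take the total order P < Q < R < S < T < U < V < W < X on the vertex set. Then K (dimension 2) consists of the simplices:

  0-simplices (9): P, Q, R, S, T, U, V, W, X
  1-simplices (27): PR, PS, PU, PV, PW, PX, QR, QS, QU, QV, QW, QX, RS, RT, RU, RV, ST, SW, SX, TU, TV, TW, TX, UV, UW, VX, WX
  2-simplices (18): PRS, PRU, PSW, PUV, PVX, PWX, QRU, QRV, QSW, QSX, QUW, QVX, RST, RTV, STX, TUV, TUW, TWX

so the chain groups are C_0 ≅ Z^9, C_1 ≅ Z^27, C_2 ≅ Z^18.

∂_1: C_1 → C_0 maps an edge to its endpoints' difference, ∂[p,q] = q − p.
As a 9×27 matrix over Z this has rank 8, with invariant factors (1,1,1,1,1,1,1,1).

Boundary ∂_2: C_2 → C_1 maps a triangle to the signed sum of its edges. For instance
  ∂PWX = WX − PX + PW,
  ∂PSW = SW − PW + PS.
This gives a 27×18 integer matrix of rank 18; reducing to Smith normal form yields diagonal entries (1,1,1,1,1,1,1,1,1,1,1,1,1,1,1,1,1,2).

Reading off H_k = ker ∂_k / im ∂_{k+1}:

  H_0: rank C_0 − rank ∂_1 = 9 − 8 = 1, and the invariant factors of ∂_1 are all 1, so H_0 ≅ Z.
  H_1: rank ker ∂_1 − rank ∂_2 = (27 − 8) − 18 = 1, and ∂_2 has invariant factor 2 > 1, so H_1 ≅ Z ⊕ Z/2.
  H_2: rank ker ∂_2 − rank ∂_3 = (18 − 18) − 0 = 0, and there is no ∂_3, so H_2 ≅ 0.

As a check, the Euler characteristic is 9 − 27 + 18 = 0, which agrees with 1 − 1 + 0 = 0.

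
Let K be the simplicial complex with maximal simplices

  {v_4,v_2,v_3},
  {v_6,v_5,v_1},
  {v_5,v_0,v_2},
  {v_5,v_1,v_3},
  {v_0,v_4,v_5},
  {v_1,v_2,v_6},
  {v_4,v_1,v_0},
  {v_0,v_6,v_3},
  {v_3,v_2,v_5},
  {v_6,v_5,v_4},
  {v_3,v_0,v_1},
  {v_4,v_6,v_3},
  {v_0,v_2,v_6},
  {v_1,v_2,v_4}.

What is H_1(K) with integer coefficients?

H_1 = Z^2.

Take the total order v_0 < v_1 < v_2 < v_3 < v_4 < v_5 < v_6 on the vertex set. Then K (dimension 2) consists of the simplices:

  0-simplices (7): [v_0], [v_1], [v_2], [v_3], [v_4], [v_5], [v_6]
  1-simplices (21): (21 of them)
  2-simplices (14): (14 of them)

so the chain groups are C_0 ≅ Z^7, C_1 ≅ Z^21, C_2 ≅ Z^14.

The boundary map ∂_1: C_1 → C_0 sends each edge [p,q] (with p < q) to q − p. For instance
  ∂[v_0,v_5] = [v_5] − [v_0].
The 7×21 boundary matrix has rank 6 and Smith normal form diag(1,1,1,1,1,1).

Boundary ∂_2: C_2 → C_1 acts by ∂[p,q,r] = [q,r] − [p,r] + [p,q]. For instance
  ∂[v_0,v_2,v_5] = [v_2,v_5] − [v_0,v_5] + [v_0,v_2],
  ∂[v_1,v_5,v_6] = [v_5,v_6] − [v_1,v_6] + [v_1,v_5].
The 21×14 boundary matrix has rank 13 and Smith normal form diag(1,1,1,1,1,1,1,1,1,1,1,1,1).

Computing H_k = (kernel of ∂_k) / (image of ∂_{k+1}):

  H_1: rank ker ∂_1 − rank ∂_2 = (21 − 6) − 13 = 2, and the invariant factors of ∂_2 are all 1, so H_1 ≅ Z^2.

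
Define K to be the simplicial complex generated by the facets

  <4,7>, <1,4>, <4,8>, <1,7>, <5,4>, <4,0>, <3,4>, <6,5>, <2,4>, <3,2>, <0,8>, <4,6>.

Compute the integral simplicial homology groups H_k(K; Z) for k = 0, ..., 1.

Order the vertices as 0 < 1 < 2 < 3 < 4 < 5 < 6 < 7 < 8. Listing each simplex with vertices in this order, K has dimension 1 with simplices:

  0-simplices (9): [0], [1], [2], [3], [4], [5], [6], [7], [8]
  1-simplices (12): [0,4], [0,8], [1,4], [1,7], [2,3], [2,4], [3,4], [4,5], [4,6], [4,7], [4,8], [5,6]

giving chain groups C_0 ≅ Z^9, C_1 ≅ Z^12.

The boundary map ∂_1: C_1 → C_0 maps an edge to its endpoints' difference, ∂[p,q] = q − p.
As a 9×12 matrix over Z this has rank 8, with invariant factors (1,1,1,1,1,1,1,1).

Now H_k = ker ∂_k / im ∂_{k+1}, so:

  H_0: rank C_0 − rank ∂_1 = 9 − 8 = 1, and the invariant factors of ∂_1 are all 1, so H_0 = Z.
  H_1: rank ker ∂_1 − rank ∂_2 = (12 − 8) − 0 = 4, and there is no ∂_2, so H_1 = Z^4.

H_0 ≅ Z,  H_1 ≅ Z^4.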